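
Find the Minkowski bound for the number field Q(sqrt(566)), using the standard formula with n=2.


d = 566, d mod 4 = 2, so disc(K) = 4d = 2264; |disc(K)| = 2264
Real quadratic field, so n = 2, s = r2 = 0, r1 = 2
M = (n!/n^n) * (4/pi)^s * sqrt(|disc(K)|) = (2!/2^2) * (4/pi)^0 * sqrt(2264)
= 0.5 * 1.000000 * 47.581509
= 23.7908

23.7908


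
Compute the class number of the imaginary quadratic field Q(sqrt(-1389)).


K = Q(sqrt(-1389)). d mod 4 = 3, so D = disc(K) = 4d = -5556
h(K) equals the number of primitive reduced positive-definite forms (a, b, c) = a*x^2 + b*x*y + c*y^2 with b^2 - 4ac = D,
where reduced means |b| <= a <= c, with b >= 0 whenever |b| = a or a = c, and primitive means gcd(a, b, c) = 1.
Reduced forces 3a^2 <= |D| = 5556, so 1 <= a <= 43; b must have the parity of D, and c = (b^2 - D)/(4a) must be an integer >= a.
Enumerate a = 1..43, b in [-a, a]:
  a=1: (1, 0, 1389)  [1]
  a=2: (2, 2, 695)  [1]
  a=3: (3, 0, 463)  [1]
  a=4: none
  a=5: (5, -2, 278), (5, 2, 278)  [2]
  a=6: (6, 6, 233)  [1]
  a=7: (7, -4, 199), (7, 4, 199)  [2]
  a=8..9: none
  a=10: (10, -2, 139), (10, 2, 139)  [2]
  a=11..13: none
  a=14: (14, -10, 101), (14, 10, 101)  [2]
  a=15: (15, -12, 95), (15, 12, 95)  [2]
  a=16..18: none
  a=19: (19, -12, 75), (19, 12, 75)  [2]
  a=20: none
  a=21: (21, -18, 70), (21, 18, 70)  [2]
  a=22..24: none
  a=25: (25, -12, 57), (25, 12, 57)  [2]
  a=26..29: none
  a=30: (30, -18, 49), (30, 18, 49)  [2]
  a=31..34: none
  a=35: (35, -32, 47), (35, -18, 42), (35, 18, 42), (35, 32, 47)  [4]
  a=36..37: none
  a=38: (38, -26, 41), (38, 26, 41)  [2]
  a=39..43: none
Total reduced forms: 1 + 1 + 1 + 2 + 1 + 2 + 2 + 2 + 2 + 2 + 2 + 2 + 2 + 4 + 2 = 28
h = 28

28


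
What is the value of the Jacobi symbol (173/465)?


Compute (173/465) via quadratic reciprocity:
  reciprocity: (173/465) -> +(465/173)
  reduce: (119/173)
  reciprocity: (119/173) -> +(173/119)
  reduce: (54/119)
  pull out 2: (2/119) = +1  (since 119 mod 8 = 7)
  reciprocity: (27/119) -> -(119/27)
  reduce: (11/27)
  reciprocity: (11/27) -> -(27/11)
  reduce: (5/11)
  reciprocity: (5/11) -> +(11/5)
  reduce: (1/5)
  (1/5) = 1
Product of signs = 1

1


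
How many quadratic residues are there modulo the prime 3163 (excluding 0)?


For prime p, the number of non-zero quadratic residues is (p-1)/2.
= (3163-1)/2
= 1581

1581


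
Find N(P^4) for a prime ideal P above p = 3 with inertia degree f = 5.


N(P^a) = p^(a*f)
= 3^(4*5)
= 3^20
= 3486784401

3486784401


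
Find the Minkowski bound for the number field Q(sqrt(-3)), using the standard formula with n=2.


d = -3, d mod 4 = 1, so disc(K) = d = -3; |disc(K)| = 3
Imaginary quadratic field, so n = 2, s = r2 = 1, r1 = 0
M = (n!/n^n) * (4/pi)^s * sqrt(|disc(K)|) = (2!/2^2) * (4/pi)^1 * sqrt(3)
= 0.5 * 1.273240 * 1.732051
= 1.1027

1.1027


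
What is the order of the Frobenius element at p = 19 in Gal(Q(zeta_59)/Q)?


The Frobenius at p in Gal(Q(zeta_n)/Q) = (Z/nZ)* is the class of p, so its order is ord_59(19), the smallest k >= 1 with 19^k = 1 mod 59.
n = 59 = 59, phi(59) = 58; the order divides phi(n).
Divisors of 58: 1, 2, 29, 58
Repeated squaring mod 59: 19^1 = 19, 19^2 = 7, 19^4 = 49, 19^8 = 41, 19^16 = 29, 19^32 = 15
Test divisors in increasing order:
  k=1: 19^1 = 19 mod 59
  k=2: 19^2 = 7 mod 59
  k=29: 19^29 = 29 * 41 * 49 * 19 = 1 mod 59  <- first divisor giving 1
Order = 29

29


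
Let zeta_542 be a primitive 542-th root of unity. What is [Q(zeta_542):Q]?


The degree equals Euler's totient phi(542).
542 = 2 * 271
phi(542) = 270

270


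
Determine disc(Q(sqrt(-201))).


For K = Q(sqrt(d)) with d squarefree: disc(K) = d if d = 1 mod 4, and disc(K) = 4d if d = 2 or 3 mod 4.
Here d = -201, and d mod 4 = 3.
d = 3 mod 4, not 1 (O_K = Z[sqrt(d)]), so disc(K) = 4d = 4 * (-201) = -804

-804


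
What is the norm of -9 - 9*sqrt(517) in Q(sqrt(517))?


N(a + b*sqrt(d)) = a^2 - d*b^2
= (-9)^2 - (517)*(-9)^2
= 81 - 41877
= -41796

-41796


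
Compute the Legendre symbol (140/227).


p = 227 is prime, so compute (140/227) with the reciprocity algorithm (Jacobi-symbol steps: pull out 2s via (2/n), flip via reciprocity, reduce):
  pull out 2: (2/227) = -1  (since 227 mod 8 = 3)
  pull out 2: (2/227) = -1  (since 227 mod 8 = 3)
  reciprocity: (35/227) -> -(227/35)
  reduce: (17/35)
  reciprocity: (17/35) -> +(35/17)
  reduce: (1/17)
  (1/17) = 1
Product of signs = -1
(140/227) = -1

-1


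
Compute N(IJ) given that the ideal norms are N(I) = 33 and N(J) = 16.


N(IJ) = N(I) * N(J)
= 33 * 16
= 528

528


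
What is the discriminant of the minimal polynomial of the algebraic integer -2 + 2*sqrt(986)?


The element -2 + 2*sqrt(986) has minimal polynomial:
x^2 + 4*x - 3940
Discriminant = (4)^2 - 4*(-3940)
= 16 + 15760
= 15776

15776


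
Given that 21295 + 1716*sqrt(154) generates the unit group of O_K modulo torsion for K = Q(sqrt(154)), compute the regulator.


epsilon = 21295 + 1716*sqrt(154)
= 42590.0000
R = ln(42590.0000)
= 10.6594

10.6594


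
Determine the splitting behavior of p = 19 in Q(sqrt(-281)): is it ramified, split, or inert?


K = Q(sqrt(-281)). Since d mod 4 = 3, disc(K) = -1124.
Check p | disc: -1124 mod 19 = 16.
p does not divide disc. Compute Legendre symbol (d/p):
4^((19-1)/2) mod 19 = 1
(d/p) = 1, so p splits: (p) = P*P' with e=1, f=1, g=2.
Therefore p is split.

split


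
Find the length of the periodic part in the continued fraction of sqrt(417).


Run the CF algorithm for sqrt(417).
a_0 = floor(sqrt(417)) = 20; set m_0=0, q_0=1.
Recurrence: m' = q*a - m,  q' = (d - m'^2)/q,  a' = floor((a_0 + m')/q').
  step 1: m=20, q=17, a=2
  step 2: m=14, q=13, a=2
  step 3: m=12, q=21, a=1
  step 4: m=9, q=16, a=1
  step 5: m=7, q=23, a=1
  step 6: m=16, q=7, a=5
  step 7: m=19, q=8, a=4
  step 8: m=13, q=31, a=1
  step 9: m=18, q=3, a=12
  step 10: m=18, q=31, a=1
  step 11: m=13, q=8, a=4
  step 12: m=19, q=7, a=5
  step 13: m=16, q=23, a=1
  step 14: m=7, q=16, a=1
  step 15: m=9, q=21, a=1
  step 16: m=12, q=13, a=2
  step 17: m=14, q=17, a=2
  step 18: m=20, q=1, a=40
a_18 = 2*a_0 = 40, so the period closes here.
sqrt(417) = [20; 2, 2, 1, 1, 1, 5, 4, 1, 12, 1, 4, 5, 1, 1, 1, 2, 2, 40]
Period length = 18

18


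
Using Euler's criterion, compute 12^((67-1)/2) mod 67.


p = 67 is prime and the exponent is (p-1)/2 = 33, so by Euler's criterion 12^33 = (12/67) = +1 or -1 mod 67.
Compute by square-and-multiply:
  33 = 32 + 1 (binary 100001)
  Repeated squaring mod 67: 12^1 = 12, 12^2 = 10, 12^4 = 33, 12^8 = 17, 12^16 = 21, 12^32 = 39
  12^33 = 12^32 * 12^1 = 39 * 12 mod 67
    39 * 12 = 468 = 66 mod 67
  12^33 = 66 mod 67
Result 66 = p - 1 = -1 mod 67: 12 is a quadratic non-residue mod 67. As a residue in [0, p-1] the value is 66.
12^33 mod 67 = 66

66


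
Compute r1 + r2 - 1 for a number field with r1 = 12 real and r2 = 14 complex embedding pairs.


By Dirichlet's unit theorem:
rank = r1 + r2 - 1
= 12 + 14 - 1
= 25

25


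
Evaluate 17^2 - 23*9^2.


x^2 - d*y^2
= 17^2 - 23*9^2
= 289 - 1863
= -1574

-1574


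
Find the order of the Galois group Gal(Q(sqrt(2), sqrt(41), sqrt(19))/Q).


The 3 square roots of distinct primes are multiplicatively independent over Q,
so [K:Q] = 2^3 and Gal(K/Q) is isomorphic to (Z/2Z)^3.
|Gal| = 2^3 = 8

8


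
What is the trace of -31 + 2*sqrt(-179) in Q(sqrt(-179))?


Tr(a + b*sqrt(d)) = (a + b*sqrt(d)) + (a - b*sqrt(d)) = 2a
= 2 * (-31)
= -62

-62


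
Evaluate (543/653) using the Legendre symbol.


p = 653 is prime, so compute (543/653) with the reciprocity algorithm (Jacobi-symbol steps: pull out 2s via (2/n), flip via reciprocity, reduce):
  reciprocity: (543/653) -> +(653/543)
  reduce: (110/543)
  pull out 2: (2/543) = +1  (since 543 mod 8 = 7)
  reciprocity: (55/543) -> -(543/55)
  reduce: (48/55)
  pull out 2: (2/55) = +1  (since 55 mod 8 = 7)
  pull out 2: (2/55) = +1  (since 55 mod 8 = 7)
  pull out 2: (2/55) = +1  (since 55 mod 8 = 7)
  pull out 2: (2/55) = +1  (since 55 mod 8 = 7)
  reciprocity: (3/55) -> -(55/3)
  reduce: (1/3)
  (1/3) = 1
Product of signs = 1
(543/653) = 1

1


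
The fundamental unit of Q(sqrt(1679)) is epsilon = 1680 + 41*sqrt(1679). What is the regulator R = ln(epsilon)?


epsilon = 1680 + 41*sqrt(1679)
= 3359.9997
R = ln(3359.9997)
= 8.1197

8.1197


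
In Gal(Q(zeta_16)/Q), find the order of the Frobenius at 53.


The Frobenius at p in Gal(Q(zeta_n)/Q) = (Z/nZ)* is the class of p, so its order is ord_16(53), the smallest k >= 1 with 53^k = 1 mod 16.
n = 16 = 2^4, phi(16) = 8; the order divides phi(n).
Divisors of 8: 1, 2, 4, 8
Repeated squaring mod 16: 53^1 = 5, 53^2 = 9, 53^4 = 1, 53^8 = 1
Test divisors in increasing order:
  k=1: 53^1 = 5 mod 16
  k=2: 53^2 = 9 mod 16
  k=4: 53^4 = 1 mod 16  <- first divisor giving 1
Order = 4

4


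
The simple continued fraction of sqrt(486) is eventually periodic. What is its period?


Run the CF algorithm for sqrt(486).
a_0 = floor(sqrt(486)) = 22; set m_0=0, q_0=1.
Recurrence: m' = q*a - m,  q' = (d - m'^2)/q,  a' = floor((a_0 + m')/q').
  step 1: m=22, q=2, a=22
  step 2: m=22, q=1, a=44
a_2 = 2*a_0 = 44, so the period closes here.
sqrt(486) = [22; 22, 44]
Period length = 2

2


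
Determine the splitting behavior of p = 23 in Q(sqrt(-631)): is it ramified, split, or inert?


K = Q(sqrt(-631)). Since d mod 4 = 1, disc(K) = -631.
Check p | disc: -631 mod 23 = 13.
p does not divide disc. Compute Legendre symbol (d/p):
13^((23-1)/2) mod 23 = 1
(d/p) = 1, so p splits: (p) = P*P' with e=1, f=1, g=2.
Therefore p is split.

split


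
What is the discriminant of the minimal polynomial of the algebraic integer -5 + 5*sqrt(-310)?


The element -5 + 5*sqrt(-310) has minimal polynomial:
x^2 + 10*x + 7775
Discriminant = (10)^2 - 4*(7775)
= 100 - 31100
= -31000

-31000


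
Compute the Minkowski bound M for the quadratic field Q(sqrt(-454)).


d = -454, d mod 4 = 2, so disc(K) = 4d = -1816; |disc(K)| = 1816
Imaginary quadratic field, so n = 2, s = r2 = 1, r1 = 0
M = (n!/n^n) * (4/pi)^s * sqrt(|disc(K)|) = (2!/2^2) * (4/pi)^1 * sqrt(1816)
= 0.5 * 1.273240 * 42.614552
= 27.1293

27.1293


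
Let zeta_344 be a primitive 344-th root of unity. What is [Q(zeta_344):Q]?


The degree equals Euler's totient phi(344).
344 = 2^3 * 43
phi(344) = 168

168


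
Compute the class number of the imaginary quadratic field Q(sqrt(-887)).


K = Q(sqrt(-887)). d mod 4 = 1, so D = disc(K) = d = -887
h(K) equals the number of primitive reduced positive-definite forms (a, b, c) = a*x^2 + b*x*y + c*y^2 with b^2 - 4ac = D,
where reduced means |b| <= a <= c, with b >= 0 whenever |b| = a or a = c, and primitive means gcd(a, b, c) = 1.
Reduced forces 3a^2 <= |D| = 887, so 1 <= a <= 17; b must have the parity of D, and c = (b^2 - D)/(4a) must be an integer >= a.
Enumerate a = 1..17, b in [-a, a]:
  a=1: (1, 1, 222)  [1]
  a=2: (2, -1, 111), (2, 1, 111)  [2]
  a=3: (3, -1, 74), (3, 1, 74)  [2]
  a=4: (4, -3, 56), (4, 3, 56)  [2]
  a=5: none
  a=6: (6, -5, 38), (6, -1, 37), (6, 1, 37), (6, 5, 38)  [4]
  a=7: (7, -3, 32), (7, 3, 32)  [2]
  a=8: (8, -3, 28), (8, 3, 28)  [2]
  a=9: (9, -7, 26), (9, 7, 26)  [2]
  a=10: none
  a=11: (11, -9, 22), (11, 9, 22)  [2]
  a=12: (12, -11, 21), (12, -5, 19), (12, 5, 19), (12, 11, 21)  [4]
  a=13: (13, -7, 18), (13, 7, 18)  [2]
  a=14: (14, -11, 18), (14, -3, 16), (14, 3, 16), (14, 11, 18)  [4]
  a=15..17: none
Total reduced forms: 1 + 2 + 2 + 2 + 4 + 2 + 2 + 2 + 2 + 4 + 2 + 4 = 29
h = 29

29


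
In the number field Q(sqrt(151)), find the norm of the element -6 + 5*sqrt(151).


N(a + b*sqrt(d)) = a^2 - d*b^2
= (-6)^2 - (151)*(5)^2
= 36 - 3775
= -3739

-3739


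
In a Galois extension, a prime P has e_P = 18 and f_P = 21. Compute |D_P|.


|D_P| = e * f
= 18 * 21
= 378

378


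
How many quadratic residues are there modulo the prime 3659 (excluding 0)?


For prime p, the number of non-zero quadratic residues is (p-1)/2.
= (3659-1)/2
= 1829

1829


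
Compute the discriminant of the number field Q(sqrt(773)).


For K = Q(sqrt(d)) with d squarefree: disc(K) = d if d = 1 mod 4, and disc(K) = 4d if d = 2 or 3 mod 4.
Here d = 773, and d mod 4 = 1.
d = 1 mod 4 (O_K = Z[(1+sqrt(d))/2]), so disc(K) = d = 773

773


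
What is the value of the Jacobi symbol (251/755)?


Compute (251/755) via quadratic reciprocity:
  reciprocity: (251/755) -> -(755/251)
  reduce: (2/251)
  pull out 2: (2/251) = -1  (since 251 mod 8 = 3)
  (1/251) = 1
Product of signs = 1

1


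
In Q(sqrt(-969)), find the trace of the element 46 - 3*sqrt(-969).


Tr(a + b*sqrt(d)) = (a + b*sqrt(d)) + (a - b*sqrt(d)) = 2a
= 2 * (46)
= 92

92


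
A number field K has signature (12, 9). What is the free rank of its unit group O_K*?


By Dirichlet's unit theorem:
rank = r1 + r2 - 1
= 12 + 9 - 1
= 20

20


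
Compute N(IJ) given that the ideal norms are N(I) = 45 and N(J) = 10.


N(IJ) = N(I) * N(J)
= 45 * 10
= 450

450


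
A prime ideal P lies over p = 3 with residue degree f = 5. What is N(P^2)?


N(P^a) = p^(a*f)
= 3^(2*5)
= 3^10
= 59049

59049


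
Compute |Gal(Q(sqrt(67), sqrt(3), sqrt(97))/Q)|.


The 3 square roots of distinct primes are multiplicatively independent over Q,
so [K:Q] = 2^3 and Gal(K/Q) is isomorphic to (Z/2Z)^3.
|Gal| = 2^3 = 8

8


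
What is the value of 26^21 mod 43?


p = 43 is prime and the exponent is (p-1)/2 = 21, so by Euler's criterion 26^21 = (26/43) = +1 or -1 mod 43.
Compute by square-and-multiply:
  21 = 16 + 4 + 1 (binary 10101)
  Repeated squaring mod 43: 26^1 = 26, 26^2 = 31, 26^4 = 15, 26^8 = 10, 26^16 = 14
  26^21 = 26^16 * 26^4 * 26^1 = 14 * 15 * 26 mod 43
    14 * 15 = 210 = 38 mod 43
    38 * 26 = 988 = 42 mod 43
  26^21 = 42 mod 43
Result 42 = p - 1 = -1 mod 43: 26 is a quadratic non-residue mod 43. As a residue in [0, p-1] the value is 42.
26^21 mod 43 = 42

42


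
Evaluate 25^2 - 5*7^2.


x^2 - d*y^2
= 25^2 - 5*7^2
= 625 - 245
= 380

380


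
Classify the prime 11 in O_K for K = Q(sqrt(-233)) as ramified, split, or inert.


K = Q(sqrt(-233)). Since d mod 4 = 3, disc(K) = -932.
Check p | disc: -932 mod 11 = 3.
p does not divide disc. Compute Legendre symbol (d/p):
9^((11-1)/2) mod 11 = 1
(d/p) = 1, so p splits: (p) = P*P' with e=1, f=1, g=2.
Therefore p is split.

split


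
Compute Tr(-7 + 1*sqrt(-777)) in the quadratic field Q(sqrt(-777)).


Tr(a + b*sqrt(d)) = (a + b*sqrt(d)) + (a - b*sqrt(d)) = 2a
= 2 * (-7)
= -14

-14


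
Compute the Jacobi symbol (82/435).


Compute (82/435) via quadratic reciprocity:
  pull out 2: (2/435) = -1  (since 435 mod 8 = 3)
  reciprocity: (41/435) -> +(435/41)
  reduce: (25/41)
  reciprocity: (25/41) -> +(41/25)
  reduce: (16/25)
  pull out 2: (2/25) = +1  (since 25 mod 8 = 1)
  pull out 2: (2/25) = +1  (since 25 mod 8 = 1)
  pull out 2: (2/25) = +1  (since 25 mod 8 = 1)
  pull out 2: (2/25) = +1  (since 25 mod 8 = 1)
  (1/25) = 1
Product of signs = -1

-1


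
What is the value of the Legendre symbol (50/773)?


p = 773 is prime, so compute (50/773) with the reciprocity algorithm (Jacobi-symbol steps: pull out 2s via (2/n), flip via reciprocity, reduce):
  pull out 2: (2/773) = -1  (since 773 mod 8 = 5)
  reciprocity: (25/773) -> +(773/25)
  reduce: (23/25)
  reciprocity: (23/25) -> +(25/23)
  reduce: (2/23)
  pull out 2: (2/23) = +1  (since 23 mod 8 = 7)
  (1/23) = 1
Product of signs = -1
(50/773) = -1

-1


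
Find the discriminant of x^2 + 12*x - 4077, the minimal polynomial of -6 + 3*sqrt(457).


The element -6 + 3*sqrt(457) has minimal polynomial:
x^2 + 12*x - 4077
Discriminant = (12)^2 - 4*(-4077)
= 144 + 16308
= 16452

16452


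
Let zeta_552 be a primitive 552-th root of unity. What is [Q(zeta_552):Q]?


The degree equals Euler's totient phi(552).
552 = 2^3 * 3 * 23
phi(552) = 176

176


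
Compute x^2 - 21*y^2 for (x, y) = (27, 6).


x^2 - d*y^2
= 27^2 - 21*6^2
= 729 - 756
= -27

-27


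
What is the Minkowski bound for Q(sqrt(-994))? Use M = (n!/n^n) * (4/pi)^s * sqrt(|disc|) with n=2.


d = -994, d mod 4 = 2, so disc(K) = 4d = -3976; |disc(K)| = 3976
Imaginary quadratic field, so n = 2, s = r2 = 1, r1 = 0
M = (n!/n^n) * (4/pi)^s * sqrt(|disc(K)|) = (2!/2^2) * (4/pi)^1 * sqrt(3976)
= 0.5 * 1.273240 * 63.055531
= 40.1424

40.1424


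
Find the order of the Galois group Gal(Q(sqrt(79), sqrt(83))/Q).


The 2 square roots of distinct primes are multiplicatively independent over Q,
so [K:Q] = 2^2 and Gal(K/Q) is isomorphic to (Z/2Z)^2.
|Gal| = 2^2 = 4

4


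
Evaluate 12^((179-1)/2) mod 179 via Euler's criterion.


p = 179 is prime and the exponent is (p-1)/2 = 89, so by Euler's criterion 12^89 = (12/179) = +1 or -1 mod 179.
Compute by square-and-multiply:
  89 = 64 + 16 + 8 + 1 (binary 1011001)
  Repeated squaring mod 179: 12^1 = 12, 12^2 = 144, 12^4 = 151, 12^8 = 68, 12^16 = 149, 12^32 = 5, 12^64 = 25
  12^89 = 12^64 * 12^16 * 12^8 * 12^1 = 25 * 149 * 68 * 12 mod 179
    25 * 149 = 3725 = 145 mod 179
    145 * 68 = 9860 = 15 mod 179
    15 * 12 = 180 = 1 mod 179
  12^89 = 1 mod 179
Result 1: 12 is a quadratic residue mod 179.
12^89 mod 179 = 1

1


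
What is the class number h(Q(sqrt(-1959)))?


K = Q(sqrt(-1959)). d mod 4 = 1, so D = disc(K) = d = -1959
h(K) equals the number of primitive reduced positive-definite forms (a, b, c) = a*x^2 + b*x*y + c*y^2 with b^2 - 4ac = D,
where reduced means |b| <= a <= c, with b >= 0 whenever |b| = a or a = c, and primitive means gcd(a, b, c) = 1.
Reduced forces 3a^2 <= |D| = 1959, so 1 <= a <= 25; b must have the parity of D, and c = (b^2 - D)/(4a) must be an integer >= a.
Enumerate a = 1..25, b in [-a, a]:
  a=1: (1, 1, 490)  [1]
  a=2: (2, -1, 245), (2, 1, 245)  [2]
  a=3: (3, 3, 164)  [1]
  a=4: (4, -3, 123), (4, 3, 123)  [2]
  a=5: (5, -1, 98), (5, 1, 98)  [2]
  a=6: (6, -3, 82), (6, 3, 82)  [2]
  a=7: (7, -1, 70), (7, 1, 70)  [2]
  a=8: (8, -5, 62), (8, 5, 62)  [2]
  a=9: none
  a=10: (10, -9, 51), (10, -1, 49), (10, 1, 49), (10, 9, 51)  [4]
  a=11: none
  a=12: (12, -3, 41), (12, 3, 41)  [2]
  a=13: (13, -11, 40), (13, 11, 40)  [2]
  a=14: (14, -13, 38), (14, -1, 35), (14, 1, 35), (14, 13, 38)  [4]
  a=15: (15, -9, 34), (15, 9, 34)  [2]
  a=16: (16, -5, 31), (16, 5, 31)  [2]
  a=17: (17, -9, 30), (17, 9, 30)  [2]
  a=18: none
  a=19: (19, -13, 28), (19, 13, 28)  [2]
  a=20: (20, -19, 29), (20, -11, 26), (20, 11, 26), (20, 19, 29)  [4]
  a=21: (21, -15, 26), (21, 15, 26)  [2]
  a=22..23: none
  a=24: (24, -21, 25), (24, 21, 25)  [2]
  a=25: none
Total reduced forms: 1 + 2 + 1 + 2 + 2 + 2 + 2 + 2 + 4 + 2 + 2 + 4 + 2 + 2 + 2 + 2 + 4 + 2 + 2 = 42
h = 42

42


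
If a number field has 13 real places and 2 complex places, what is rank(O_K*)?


By Dirichlet's unit theorem:
rank = r1 + r2 - 1
= 13 + 2 - 1
= 14

14


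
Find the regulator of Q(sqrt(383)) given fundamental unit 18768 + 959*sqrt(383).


epsilon = 18768 + 959*sqrt(383)
= 37536.0000
R = ln(37536.0000)
= 10.5331

10.5331


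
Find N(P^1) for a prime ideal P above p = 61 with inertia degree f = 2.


N(P^a) = p^(a*f)
= 61^(1*2)
= 61^2
= 3721

3721


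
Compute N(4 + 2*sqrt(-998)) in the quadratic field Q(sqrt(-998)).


N(a + b*sqrt(d)) = a^2 - d*b^2
= (4)^2 - (-998)*(2)^2
= 16 + 3992
= 4008

4008


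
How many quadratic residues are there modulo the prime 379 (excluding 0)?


For prime p, the number of non-zero quadratic residues is (p-1)/2.
= (379-1)/2
= 189

189


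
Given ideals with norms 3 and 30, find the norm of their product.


N(IJ) = N(I) * N(J)
= 3 * 30
= 90

90


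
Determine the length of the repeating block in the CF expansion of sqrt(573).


Run the CF algorithm for sqrt(573).
a_0 = floor(sqrt(573)) = 23; set m_0=0, q_0=1.
Recurrence: m' = q*a - m,  q' = (d - m'^2)/q,  a' = floor((a_0 + m')/q').
  step 1: m=23, q=44, a=1
  step 2: m=21, q=3, a=14
  step 3: m=21, q=44, a=1
  step 4: m=23, q=1, a=46
a_4 = 2*a_0 = 46, so the period closes here.
sqrt(573) = [23; 1, 14, 1, 46]
Period length = 4

4


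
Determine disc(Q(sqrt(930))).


For K = Q(sqrt(d)) with d squarefree: disc(K) = d if d = 1 mod 4, and disc(K) = 4d if d = 2 or 3 mod 4.
Here d = 930, and d mod 4 = 2.
d = 2 mod 4, not 1 (O_K = Z[sqrt(d)]), so disc(K) = 4d = 4 * (930) = 3720

3720


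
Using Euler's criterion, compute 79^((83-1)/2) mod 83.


p = 83 is prime and the exponent is (p-1)/2 = 41, so by Euler's criterion 79^41 = (79/83) = +1 or -1 mod 83.
Compute by square-and-multiply:
  41 = 32 + 8 + 1 (binary 101001)
  Repeated squaring mod 83: 79^1 = 79, 79^2 = 16, 79^4 = 7, 79^8 = 49, 79^16 = 77, 79^32 = 36
  79^41 = 79^32 * 79^8 * 79^1 = 36 * 49 * 79 mod 83
    36 * 49 = 1764 = 21 mod 83
    21 * 79 = 1659 = 82 mod 83
  79^41 = 82 mod 83
Result 82 = p - 1 = -1 mod 83: 79 is a quadratic non-residue mod 83. As a residue in [0, p-1] the value is 82.
79^41 mod 83 = 82

82


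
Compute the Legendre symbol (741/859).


p = 859 is prime, so compute (741/859) with the reciprocity algorithm (Jacobi-symbol steps: pull out 2s via (2/n), flip via reciprocity, reduce):
  reciprocity: (741/859) -> +(859/741)
  reduce: (118/741)
  pull out 2: (2/741) = -1  (since 741 mod 8 = 5)
  reciprocity: (59/741) -> +(741/59)
  reduce: (33/59)
  reciprocity: (33/59) -> +(59/33)
  reduce: (26/33)
  pull out 2: (2/33) = +1  (since 33 mod 8 = 1)
  reciprocity: (13/33) -> +(33/13)
  reduce: (7/13)
  reciprocity: (7/13) -> +(13/7)
  reduce: (6/7)
  pull out 2: (2/7) = +1  (since 7 mod 8 = 7)
  reciprocity: (3/7) -> -(7/3)
  reduce: (1/3)
  (1/3) = 1
Product of signs = 1
(741/859) = 1

1


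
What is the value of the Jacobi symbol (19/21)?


Compute (19/21) via quadratic reciprocity:
  reciprocity: (19/21) -> +(21/19)
  reduce: (2/19)
  pull out 2: (2/19) = -1  (since 19 mod 8 = 3)
  (1/19) = 1
Product of signs = -1

-1


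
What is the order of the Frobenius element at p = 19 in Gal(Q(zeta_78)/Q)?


The Frobenius at p in Gal(Q(zeta_n)/Q) = (Z/nZ)* is the class of p, so its order is ord_78(19), the smallest k >= 1 with 19^k = 1 mod 78.
n = 78 = 2 * 3 * 13, phi(78) = 24; the order divides phi(n).
Divisors of 24: 1, 2, 3, 4, 6, 8, 12, 24
Repeated squaring mod 78: 19^1 = 19, 19^2 = 49, 19^4 = 61, 19^8 = 55, 19^16 = 61
Test divisors in increasing order:
  k=1: 19^1 = 19 mod 78
  k=2: 19^2 = 49 mod 78
  k=3: 19^3 = 49 * 19 = 73 mod 78
  k=4: 19^4 = 61 mod 78
  k=6: 19^6 = 61 * 49 = 25 mod 78
  k=8: 19^8 = 55 mod 78
  k=12: 19^12 = 55 * 61 = 1 mod 78  <- first divisor giving 1
Order = 12

12


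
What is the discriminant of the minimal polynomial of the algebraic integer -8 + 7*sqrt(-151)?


The element -8 + 7*sqrt(-151) has minimal polynomial:
x^2 + 16*x + 7463
Discriminant = (16)^2 - 4*(7463)
= 256 - 29852
= -29596

-29596


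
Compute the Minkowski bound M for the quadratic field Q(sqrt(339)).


d = 339, d mod 4 = 3, so disc(K) = 4d = 1356; |disc(K)| = 1356
Real quadratic field, so n = 2, s = r2 = 0, r1 = 2
M = (n!/n^n) * (4/pi)^s * sqrt(|disc(K)|) = (2!/2^2) * (4/pi)^0 * sqrt(1356)
= 0.5 * 1.000000 * 36.823905
= 18.4120

18.4120


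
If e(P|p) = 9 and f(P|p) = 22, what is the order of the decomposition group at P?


|D_P| = e * f
= 9 * 22
= 198

198


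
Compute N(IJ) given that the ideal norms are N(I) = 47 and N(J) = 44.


N(IJ) = N(I) * N(J)
= 47 * 44
= 2068

2068


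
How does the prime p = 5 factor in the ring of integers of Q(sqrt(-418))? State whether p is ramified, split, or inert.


K = Q(sqrt(-418)). Since d mod 4 = 2, disc(K) = -1672.
Check p | disc: -1672 mod 5 = 3.
p does not divide disc. Compute Legendre symbol (d/p):
2^((5-1)/2) mod 5 = -1
(d/p) = -1, so p is inert: (p) stays prime with e=1, f=2, g=1.
Therefore p is inert.

inert


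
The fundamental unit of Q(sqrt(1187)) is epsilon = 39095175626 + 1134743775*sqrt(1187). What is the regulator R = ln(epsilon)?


epsilon = 39095175626 + 1134743775*sqrt(1187)
= 7.8190e+10
R = ln(7.8190e+10)
= 25.0824

25.0824


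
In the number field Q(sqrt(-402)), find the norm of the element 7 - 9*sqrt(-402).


N(a + b*sqrt(d)) = a^2 - d*b^2
= (7)^2 - (-402)*(-9)^2
= 49 + 32562
= 32611

32611


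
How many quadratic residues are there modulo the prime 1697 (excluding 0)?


For prime p, the number of non-zero quadratic residues is (p-1)/2.
= (1697-1)/2
= 848

848


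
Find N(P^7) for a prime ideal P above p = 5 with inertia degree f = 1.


N(P^a) = p^(a*f)
= 5^(7*1)
= 5^7
= 78125

78125


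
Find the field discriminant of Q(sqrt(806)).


For K = Q(sqrt(d)) with d squarefree: disc(K) = d if d = 1 mod 4, and disc(K) = 4d if d = 2 or 3 mod 4.
Here d = 806, and d mod 4 = 2.
d = 2 mod 4, not 1 (O_K = Z[sqrt(d)]), so disc(K) = 4d = 4 * (806) = 3224

3224


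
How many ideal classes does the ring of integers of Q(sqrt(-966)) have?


K = Q(sqrt(-966)). d mod 4 = 2, so D = disc(K) = 4d = -3864
h(K) equals the number of primitive reduced positive-definite forms (a, b, c) = a*x^2 + b*x*y + c*y^2 with b^2 - 4ac = D,
where reduced means |b| <= a <= c, with b >= 0 whenever |b| = a or a = c, and primitive means gcd(a, b, c) = 1.
Reduced forces 3a^2 <= |D| = 3864, so 1 <= a <= 35; b must have the parity of D, and c = (b^2 - D)/(4a) must be an integer >= a.
Enumerate a = 1..35, b in [-a, a]:
  a=1: (1, 0, 966)  [1]
  a=2: (2, 0, 483)  [1]
  a=3: (3, 0, 322)  [1]
  a=4: none
  a=5: (5, -4, 194), (5, 4, 194)  [2]
  a=6: (6, 0, 161)  [1]
  a=7: (7, 0, 138)  [1]
  a=8..9: none
  a=10: (10, -4, 97), (10, 4, 97)  [2]
  a=11..12: none
  a=13: (13, -6, 75), (13, 6, 75)  [2]
  a=14: (14, 0, 69)  [1]
  a=15: (15, -6, 65), (15, 6, 65)  [2]
  a=16..20: none
  a=21: (21, 0, 46)  [1]
  a=22: none
  a=23: (23, 0, 42)  [1]
  a=24: none
  a=25: (25, -6, 39), (25, 6, 39)  [2]
  a=26: (26, -20, 41), (26, 20, 41)  [2]
  a=27..28: none
  a=29: (29, -14, 35), (29, 14, 35)  [2]
  a=30: (30, -24, 37), (30, 24, 37)  [2]
  a=31..35: none
Total reduced forms: 1 + 1 + 1 + 2 + 1 + 1 + 2 + 2 + 1 + 2 + 1 + 1 + 2 + 2 + 2 + 2 = 24
h = 24

24


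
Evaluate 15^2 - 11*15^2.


x^2 - d*y^2
= 15^2 - 11*15^2
= 225 - 2475
= -2250

-2250


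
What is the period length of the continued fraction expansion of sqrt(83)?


Run the CF algorithm for sqrt(83).
a_0 = floor(sqrt(83)) = 9; set m_0=0, q_0=1.
Recurrence: m' = q*a - m,  q' = (d - m'^2)/q,  a' = floor((a_0 + m')/q').
  step 1: m=9, q=2, a=9
  step 2: m=9, q=1, a=18
a_2 = 2*a_0 = 18, so the period closes here.
sqrt(83) = [9; 9, 18]
Period length = 2

2


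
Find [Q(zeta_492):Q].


The degree equals Euler's totient phi(492).
492 = 2^2 * 3 * 41
phi(492) = 160

160


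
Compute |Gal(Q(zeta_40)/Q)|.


|Gal(Q(zeta_40)/Q)| = phi(40)
= 16

16


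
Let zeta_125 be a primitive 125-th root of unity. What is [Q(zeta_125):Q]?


The degree equals Euler's totient phi(125).
125 = 5^3
phi(125) = 100

100


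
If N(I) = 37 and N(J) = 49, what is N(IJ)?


N(IJ) = N(I) * N(J)
= 37 * 49
= 1813

1813


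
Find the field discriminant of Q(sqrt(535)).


For K = Q(sqrt(d)) with d squarefree: disc(K) = d if d = 1 mod 4, and disc(K) = 4d if d = 2 or 3 mod 4.
Here d = 535, and d mod 4 = 3.
d = 3 mod 4, not 1 (O_K = Z[sqrt(d)]), so disc(K) = 4d = 4 * (535) = 2140

2140


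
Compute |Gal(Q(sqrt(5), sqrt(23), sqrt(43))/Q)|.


The 3 square roots of distinct primes are multiplicatively independent over Q,
so [K:Q] = 2^3 and Gal(K/Q) is isomorphic to (Z/2Z)^3.
|Gal| = 2^3 = 8

8


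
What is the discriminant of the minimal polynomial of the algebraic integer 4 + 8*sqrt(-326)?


The element 4 + 8*sqrt(-326) has minimal polynomial:
x^2 - 8*x + 20880
Discriminant = (-8)^2 - 4*(20880)
= 64 - 83520
= -83456

-83456


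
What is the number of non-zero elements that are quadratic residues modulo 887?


For prime p, the number of non-zero quadratic residues is (p-1)/2.
= (887-1)/2
= 443

443


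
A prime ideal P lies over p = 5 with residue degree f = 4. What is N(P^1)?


N(P^a) = p^(a*f)
= 5^(1*4)
= 5^4
= 625

625


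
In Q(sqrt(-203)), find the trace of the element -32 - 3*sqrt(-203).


Tr(a + b*sqrt(d)) = (a + b*sqrt(d)) + (a - b*sqrt(d)) = 2a
= 2 * (-32)
= -64

-64


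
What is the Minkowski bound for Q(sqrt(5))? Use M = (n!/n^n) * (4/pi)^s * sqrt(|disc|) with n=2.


d = 5, d mod 4 = 1, so disc(K) = d = 5; |disc(K)| = 5
Real quadratic field, so n = 2, s = r2 = 0, r1 = 2
M = (n!/n^n) * (4/pi)^s * sqrt(|disc(K)|) = (2!/2^2) * (4/pi)^0 * sqrt(5)
= 0.5 * 1.000000 * 2.236068
= 1.1180

1.1180


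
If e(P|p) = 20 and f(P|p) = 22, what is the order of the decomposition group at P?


|D_P| = e * f
= 20 * 22
= 440

440


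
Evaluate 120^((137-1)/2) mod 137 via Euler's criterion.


p = 137 is prime and the exponent is (p-1)/2 = 68, so by Euler's criterion 120^68 = (120/137) = +1 or -1 mod 137.
Compute by square-and-multiply:
  68 = 64 + 4 (binary 1000100)
  Repeated squaring mod 137: 120^1 = 120, 120^2 = 15, 120^4 = 88, 120^8 = 72, 120^16 = 115, 120^32 = 73, 120^64 = 123
  120^68 = 120^64 * 120^4 = 123 * 88 mod 137
    123 * 88 = 10824 = 1 mod 137
  120^68 = 1 mod 137
Result 1: 120 is a quadratic residue mod 137.
120^68 mod 137 = 1

1


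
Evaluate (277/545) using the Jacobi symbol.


Compute (277/545) via quadratic reciprocity:
  reciprocity: (277/545) -> +(545/277)
  reduce: (268/277)
  pull out 2: (2/277) = -1  (since 277 mod 8 = 5)
  pull out 2: (2/277) = -1  (since 277 mod 8 = 5)
  reciprocity: (67/277) -> +(277/67)
  reduce: (9/67)
  reciprocity: (9/67) -> +(67/9)
  reduce: (4/9)
  pull out 2: (2/9) = +1  (since 9 mod 8 = 1)
  pull out 2: (2/9) = +1  (since 9 mod 8 = 1)
  (1/9) = 1
Product of signs = 1

1


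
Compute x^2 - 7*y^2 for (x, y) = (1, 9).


x^2 - d*y^2
= 1^2 - 7*9^2
= 1 - 567
= -566

-566


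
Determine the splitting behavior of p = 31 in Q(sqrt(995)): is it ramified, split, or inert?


K = Q(sqrt(995)). Since d mod 4 = 3, disc(K) = 3980.
Check p | disc: 3980 mod 31 = 12.
p does not divide disc. Compute Legendre symbol (d/p):
3^((31-1)/2) mod 31 = -1
(d/p) = -1, so p is inert: (p) stays prime with e=1, f=2, g=1.
Therefore p is inert.

inert


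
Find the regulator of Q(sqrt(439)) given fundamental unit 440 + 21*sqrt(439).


epsilon = 440 + 21*sqrt(439)
= 879.9989
R = ln(879.9989)
= 6.7799

6.7799


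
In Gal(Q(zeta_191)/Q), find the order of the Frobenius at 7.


The Frobenius at p in Gal(Q(zeta_n)/Q) = (Z/nZ)* is the class of p, so its order is ord_191(7), the smallest k >= 1 with 7^k = 1 mod 191.
n = 191 = 191, phi(191) = 190; the order divides phi(n).
Divisors of 190: 1, 2, 5, 10, 19, 38, 95, 190
Repeated squaring mod 191: 7^1 = 7, 7^2 = 49, 7^4 = 109, 7^8 = 39, 7^16 = 184, 7^32 = 49, 7^64 = 109, 7^128 = 39
Test divisors in increasing order:
  k=1: 7^1 = 7 mod 191
  k=2: 7^2 = 49 mod 191
  k=5: 7^5 = 109 * 7 = 190 mod 191
  k=10: 7^10 = 39 * 49 = 1 mod 191  <- first divisor giving 1
Order = 10

10


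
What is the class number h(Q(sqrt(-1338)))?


K = Q(sqrt(-1338)). d mod 4 = 2, so D = disc(K) = 4d = -5352
h(K) equals the number of primitive reduced positive-definite forms (a, b, c) = a*x^2 + b*x*y + c*y^2 with b^2 - 4ac = D,
where reduced means |b| <= a <= c, with b >= 0 whenever |b| = a or a = c, and primitive means gcd(a, b, c) = 1.
Reduced forces 3a^2 <= |D| = 5352, so 1 <= a <= 42; b must have the parity of D, and c = (b^2 - D)/(4a) must be an integer >= a.
Enumerate a = 1..42, b in [-a, a]:
  a=1: (1, 0, 1338)  [1]
  a=2: (2, 0, 669)  [1]
  a=3: (3, 0, 446)  [1]
  a=4..5: none
  a=6: (6, 0, 223)  [1]
  a=7..10: none
  a=11: (11, -4, 122), (11, 4, 122)  [2]
  a=12: none
  a=13: (13, -2, 103), (13, 2, 103)  [2]
  a=14..18: none
  a=19: (19, -14, 73), (19, 14, 73)  [2]
  a=20..21: none
  a=22: (22, -4, 61), (22, 4, 61)  [2]
  a=23..25: none
  a=26: (26, -24, 57), (26, 24, 57)  [2]
  a=27..28: none
  a=29: (29, -10, 47), (29, 10, 47)  [2]
  a=30..32: none
  a=33: (33, -18, 43), (33, 18, 43)  [2]
  a=34..37: none
  a=38: (38, -24, 39), (38, 24, 39)  [2]
  a=39..42: none
Total reduced forms: 1 + 1 + 1 + 1 + 2 + 2 + 2 + 2 + 2 + 2 + 2 + 2 = 20
h = 20

20


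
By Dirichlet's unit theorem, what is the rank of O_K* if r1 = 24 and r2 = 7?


By Dirichlet's unit theorem:
rank = r1 + r2 - 1
= 24 + 7 - 1
= 30

30


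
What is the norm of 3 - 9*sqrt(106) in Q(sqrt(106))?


N(a + b*sqrt(d)) = a^2 - d*b^2
= (3)^2 - (106)*(-9)^2
= 9 - 8586
= -8577

-8577


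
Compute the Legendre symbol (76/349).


p = 349 is prime, so compute (76/349) with the reciprocity algorithm (Jacobi-symbol steps: pull out 2s via (2/n), flip via reciprocity, reduce):
  pull out 2: (2/349) = -1  (since 349 mod 8 = 5)
  pull out 2: (2/349) = -1  (since 349 mod 8 = 5)
  reciprocity: (19/349) -> +(349/19)
  reduce: (7/19)
  reciprocity: (7/19) -> -(19/7)
  reduce: (5/7)
  reciprocity: (5/7) -> +(7/5)
  reduce: (2/5)
  pull out 2: (2/5) = -1  (since 5 mod 8 = 5)
  (1/5) = 1
Product of signs = 1
(76/349) = 1

1


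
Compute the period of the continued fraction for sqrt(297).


Run the CF algorithm for sqrt(297).
a_0 = floor(sqrt(297)) = 17; set m_0=0, q_0=1.
Recurrence: m' = q*a - m,  q' = (d - m'^2)/q,  a' = floor((a_0 + m')/q').
  step 1: m=17, q=8, a=4
  step 2: m=15, q=9, a=3
  step 3: m=12, q=17, a=1
  step 4: m=5, q=16, a=1
  step 5: m=11, q=11, a=2
  step 6: m=11, q=16, a=1
  step 7: m=5, q=17, a=1
  step 8: m=12, q=9, a=3
  step 9: m=15, q=8, a=4
  step 10: m=17, q=1, a=34
a_10 = 2*a_0 = 34, so the period closes here.
sqrt(297) = [17; 4, 3, 1, 1, 2, 1, 1, 3, 4, 34]
Period length = 10

10


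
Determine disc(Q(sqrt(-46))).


For K = Q(sqrt(d)) with d squarefree: disc(K) = d if d = 1 mod 4, and disc(K) = 4d if d = 2 or 3 mod 4.
Here d = -46, and d mod 4 = 2.
d = 2 mod 4, not 1 (O_K = Z[sqrt(d)]), so disc(K) = 4d = 4 * (-46) = -184

-184


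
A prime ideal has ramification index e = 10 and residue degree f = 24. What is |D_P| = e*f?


|D_P| = e * f
= 10 * 24
= 240

240


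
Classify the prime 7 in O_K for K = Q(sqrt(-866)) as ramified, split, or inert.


K = Q(sqrt(-866)). Since d mod 4 = 2, disc(K) = -3464.
Check p | disc: -3464 mod 7 = 1.
p does not divide disc. Compute Legendre symbol (d/p):
2^((7-1)/2) mod 7 = 1
(d/p) = 1, so p splits: (p) = P*P' with e=1, f=1, g=2.
Therefore p is split.

split


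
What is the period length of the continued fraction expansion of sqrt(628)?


Run the CF algorithm for sqrt(628).
a_0 = floor(sqrt(628)) = 25; set m_0=0, q_0=1.
Recurrence: m' = q*a - m,  q' = (d - m'^2)/q,  a' = floor((a_0 + m')/q').
  step 1: m=25, q=3, a=16
  step 2: m=23, q=33, a=1
  step 3: m=10, q=16, a=2
  step 4: m=22, q=9, a=5
  step 5: m=23, q=11, a=4
  step 6: m=21, q=17, a=2
  step 7: m=13, q=27, a=1
  step 8: m=14, q=16, a=2
  step 9: m=18, q=19, a=2
  step 10: m=20, q=12, a=3
  step 11: m=16, q=31, a=1
  step 12: m=15, q=13, a=3
  step 13: m=24, q=4, a=12
  step 14: m=24, q=13, a=3
  step 15: m=15, q=31, a=1
  step 16: m=16, q=12, a=3
  step 17: m=20, q=19, a=2
  step 18: m=18, q=16, a=2
  step 19: m=14, q=27, a=1
  step 20: m=13, q=17, a=2
  step 21: m=21, q=11, a=4
  step 22: m=23, q=9, a=5
  step 23: m=22, q=16, a=2
  step 24: m=10, q=33, a=1
  step 25: m=23, q=3, a=16
  step 26: m=25, q=1, a=50
a_26 = 2*a_0 = 50, so the period closes here.
sqrt(628) = [25; 16, 1, 2, 5, 4, 2, 1, 2, 2, 3, 1, 3, 12, 3, 1, 3, 2, 2, 1, 2, 4, 5, 2, 1, 16, 50]
Period length = 26

26


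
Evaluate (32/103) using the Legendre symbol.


p = 103 is prime, so compute (32/103) with the reciprocity algorithm (Jacobi-symbol steps: pull out 2s via (2/n), flip via reciprocity, reduce):
  pull out 2: (2/103) = +1  (since 103 mod 8 = 7)
  pull out 2: (2/103) = +1  (since 103 mod 8 = 7)
  pull out 2: (2/103) = +1  (since 103 mod 8 = 7)
  pull out 2: (2/103) = +1  (since 103 mod 8 = 7)
  pull out 2: (2/103) = +1  (since 103 mod 8 = 7)
  (1/103) = 1
Product of signs = 1
(32/103) = 1

1


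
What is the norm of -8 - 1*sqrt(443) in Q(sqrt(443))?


N(a + b*sqrt(d)) = a^2 - d*b^2
= (-8)^2 - (443)*(-1)^2
= 64 - 443
= -379

-379


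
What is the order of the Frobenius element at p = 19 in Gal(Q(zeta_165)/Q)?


The Frobenius at p in Gal(Q(zeta_n)/Q) = (Z/nZ)* is the class of p, so its order is ord_165(19), the smallest k >= 1 with 19^k = 1 mod 165.
n = 165 = 3 * 5 * 11, phi(165) = 80; the order divides phi(n).
Divisors of 80: 1, 2, 4, 5, 8, 10, 16, 20, 40, 80
Repeated squaring mod 165: 19^1 = 19, 19^2 = 31, 19^4 = 136, 19^8 = 16, 19^16 = 91, 19^32 = 31, 19^64 = 136
Test divisors in increasing order:
  k=1: 19^1 = 19 mod 165
  k=2: 19^2 = 31 mod 165
  k=4: 19^4 = 136 mod 165
  k=5: 19^5 = 136 * 19 = 109 mod 165
  k=8: 19^8 = 16 mod 165
  k=10: 19^10 = 16 * 31 = 1 mod 165  <- first divisor giving 1
Order = 10

10


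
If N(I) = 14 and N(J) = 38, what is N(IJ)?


N(IJ) = N(I) * N(J)
= 14 * 38
= 532

532


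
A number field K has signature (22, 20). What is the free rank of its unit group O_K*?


By Dirichlet's unit theorem:
rank = r1 + r2 - 1
= 22 + 20 - 1
= 41

41


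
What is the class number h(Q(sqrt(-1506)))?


K = Q(sqrt(-1506)). d mod 4 = 2, so D = disc(K) = 4d = -6024
h(K) equals the number of primitive reduced positive-definite forms (a, b, c) = a*x^2 + b*x*y + c*y^2 with b^2 - 4ac = D,
where reduced means |b| <= a <= c, with b >= 0 whenever |b| = a or a = c, and primitive means gcd(a, b, c) = 1.
Reduced forces 3a^2 <= |D| = 6024, so 1 <= a <= 44; b must have the parity of D, and c = (b^2 - D)/(4a) must be an integer >= a.
Enumerate a = 1..44, b in [-a, a]:
  a=1: (1, 0, 1506)  [1]
  a=2: (2, 0, 753)  [1]
  a=3: (3, 0, 502)  [1]
  a=4: none
  a=5: (5, -4, 302), (5, 4, 302)  [2]
  a=6: (6, 0, 251)  [1]
  a=7..9: none
  a=10: (10, -4, 151), (10, 4, 151)  [2]
  a=11: (11, -2, 137), (11, 2, 137)  [2]
  a=12..14: none
  a=15: (15, -6, 101), (15, 6, 101)  [2]
  a=16..21: none
  a=22: (22, -20, 73), (22, 20, 73)  [2]
  a=23: (23, -18, 69), (23, 18, 69)  [2]
  a=24: none
  a=25: (25, -24, 66), (25, 24, 66)  [2]
  a=26..29: none
  a=30: (30, -24, 55), (30, 24, 55)  [2]
  a=31..32: none
  a=33: (33, -24, 50), (33, 24, 50)  [2]
  a=34..36: none
  a=37: (37, -28, 46), (37, 28, 46)  [2]
  a=38..44: none
Total reduced forms: 1 + 1 + 1 + 2 + 1 + 2 + 2 + 2 + 2 + 2 + 2 + 2 + 2 + 2 = 24
h = 24

24


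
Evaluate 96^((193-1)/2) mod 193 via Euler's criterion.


p = 193 is prime and the exponent is (p-1)/2 = 96, so by Euler's criterion 96^96 = (96/193) = +1 or -1 mod 193.
Compute by square-and-multiply:
  96 = 64 + 32 (binary 1100000)
  Repeated squaring mod 193: 96^1 = 96, 96^2 = 145, 96^4 = 181, 96^8 = 144, 96^16 = 85, 96^32 = 84, 96^64 = 108
  96^96 = 96^64 * 96^32 = 108 * 84 mod 193
    108 * 84 = 9072 = 1 mod 193
  96^96 = 1 mod 193
Result 1: 96 is a quadratic residue mod 193.
96^96 mod 193 = 1

1


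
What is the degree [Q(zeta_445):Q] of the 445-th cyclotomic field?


The degree equals Euler's totient phi(445).
445 = 5 * 89
phi(445) = 352

352


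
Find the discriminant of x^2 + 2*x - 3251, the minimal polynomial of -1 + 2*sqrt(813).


The element -1 + 2*sqrt(813) has minimal polynomial:
x^2 + 2*x - 3251
Discriminant = (2)^2 - 4*(-3251)
= 4 + 13004
= 13008

13008


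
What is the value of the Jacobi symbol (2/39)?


Compute (2/39) via quadratic reciprocity:
  pull out 2: (2/39) = +1  (since 39 mod 8 = 7)
  (1/39) = 1
Product of signs = 1

1


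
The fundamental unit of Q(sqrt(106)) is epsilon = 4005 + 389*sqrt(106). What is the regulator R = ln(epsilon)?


epsilon = 4005 + 389*sqrt(106)
= 8010.0001
R = ln(8010.0001)
= 8.9884

8.9884


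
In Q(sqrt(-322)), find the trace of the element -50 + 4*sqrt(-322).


Tr(a + b*sqrt(d)) = (a + b*sqrt(d)) + (a - b*sqrt(d)) = 2a
= 2 * (-50)
= -100

-100


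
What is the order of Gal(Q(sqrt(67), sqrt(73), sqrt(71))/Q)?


The 3 square roots of distinct primes are multiplicatively independent over Q,
so [K:Q] = 2^3 and Gal(K/Q) is isomorphic to (Z/2Z)^3.
|Gal| = 2^3 = 8

8


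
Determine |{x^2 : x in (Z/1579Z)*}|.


For prime p, the number of non-zero quadratic residues is (p-1)/2.
= (1579-1)/2
= 789

789


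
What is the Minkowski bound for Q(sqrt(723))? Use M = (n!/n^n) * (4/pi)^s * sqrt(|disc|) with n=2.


d = 723, d mod 4 = 3, so disc(K) = 4d = 2892; |disc(K)| = 2892
Real quadratic field, so n = 2, s = r2 = 0, r1 = 2
M = (n!/n^n) * (4/pi)^s * sqrt(|disc(K)|) = (2!/2^2) * (4/pi)^0 * sqrt(2892)
= 0.5 * 1.000000 * 53.777319
= 26.8887

26.8887
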